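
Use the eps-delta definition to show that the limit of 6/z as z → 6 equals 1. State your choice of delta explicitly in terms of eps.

delta = min(3, 3eps)

Fix eps > 0. We seek delta > 0 such that 0 < |z − 6| < delta implies |6/z − 1| < eps.
|6/z − 1| = 6·|6 − z|/(6·|z|) = 6|z − 6|/(6|z|).
Require delta ≤ 3 so that |z| > 6 − 3 = 3, hence 6|z| > 18.
Then |6/z − 1| < 6|z − 6|/18, which is < eps when |z − 6| < 3eps.
Take delta = min(3, 3eps). Then 0 < |z − 6| < delta gives both |z − 6| < 3 and |z − 6| < 3eps, so |6/z − 1| < eps.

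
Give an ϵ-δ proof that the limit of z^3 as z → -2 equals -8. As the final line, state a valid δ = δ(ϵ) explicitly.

δ = min(1, ϵ/19)

Fix ϵ > 0. We seek δ > 0 with 0 < |z + 2| < δ ⇒ |z^3 + 8| < ϵ.
Factor: z^3 + 8 = (z + 2)(z^2 - 2z + 4), so |z^3 + 8| = |z + 2|·|z^2 - 2z + 4|.
Restrict δ ≤ 1. Then |z + 2| < 1 gives |z| < 3, so by the triangle inequality |z^2 - 2z + 4| ≤ 3^2 + 2·3 + 4 = 19.
Hence |z^3 + 8| ≤ 19|z + 2|, which is < ϵ once |z + 2| < ϵ/19.
Take δ = min(1, ϵ/19). If 0 < |z + 2| < δ then both bounds hold and |z^3 + 8| ≤ 19|z + 2| < 19·(ϵ/19) = ϵ.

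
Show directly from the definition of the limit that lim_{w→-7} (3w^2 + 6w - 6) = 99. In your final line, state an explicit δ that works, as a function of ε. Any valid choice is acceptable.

δ = min(1, ε/39)

Let ε > 0. We want δ > 0 such that 0 < |w + 7| < δ implies |(3w^2 + 6w - 6) − 99| < ε.
(3w^2 + 6w - 6) − 99 = 3w^2 + 6w - 105 = (w + 7)(3w - 15).
So |(3w^2 + 6w - 6) − 99| = |w + 7|·|3w - 15|.
Assume first that |w + 7| < 1, so |w| < 8. Then |3w - 15| ≤ 3·8 + 15 = 39.
Hence |(3w^2 + 6w - 6) − 99| ≤ 39|w + 7| < ε provided |w + 7| < ε/39.
Choosing δ = min(1, ε/39) ensures both conditions, hence |(3w^2 + 6w - 6) − 99| < ε.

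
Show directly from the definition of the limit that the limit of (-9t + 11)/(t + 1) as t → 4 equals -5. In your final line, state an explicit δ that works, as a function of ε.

δ = min(5/2, (5/8)ε)

Suppose ε > 0. We want δ > 0 with 0 < |t − 4| < δ ⇒ |(-9t + 11)/(t + 1) + 5| < ε.
Combining over a common denominator, (-9t + 11)/(t + 1) + 5 = [(-9t + 11)·5 − (-25)·(t + 1)] / [5·(t + 1)] = -20(t − 4) / (5(t + 1)).
So |(-9t + 11)/(t + 1) + 5| = 20|t − 4| / (5·|t + 1|).
Require δ ≤ 5/2, so |t + 1| ≥ |5| − |t − 4| > 5 − 5/2 = 5/2.
Hence |(-9t + 11)/(t + 1) + 5| < 20|t − 4|/(5·(5/2)) = (8/5)|t − 4|, which is < ε once |t − 4| < (5/8)ε.
Take δ = min(5/2, (5/8)ε). Then 0 < |t − 4| < δ forces both bounds, so |(-9t + 11)/(t + 1) + 5| < ε.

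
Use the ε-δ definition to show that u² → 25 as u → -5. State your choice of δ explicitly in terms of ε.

δ = min(1, ε/11)

Let ε > 0. We seek δ > 0 with 0 < |u + 5| < δ ⇒ |u² − 25| < ε.
Factor: u² − 25 = (u + 5)(u - 5), so |u² − 25| = |u + 5|·|u - 5|.
Restrict δ ≤ 1. Then |u + 5| < 1 gives |u| < 6, so by the triangle inequality |u - 5| ≤ 6 + 5 = 11.
Hence |u² − 25| ≤ 11|u + 5|, which is < ε once |u + 5| < ε/11.
Take δ = min(1, ε/11). If 0 < |u + 5| < δ then both bounds hold and |u² − 25| ≤ 11|u + 5| < 11·(ε/11) = ε.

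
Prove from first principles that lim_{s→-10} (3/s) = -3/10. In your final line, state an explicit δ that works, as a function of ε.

δ = min(5, (50/3)ε)

Fix ε > 0. We seek δ > 0 such that 0 < |s + 10| < δ implies |3/s + 3/10| < ε.
|3/s + 3/10| = 3·|-10 − s|/(10·|s|) = 3|s + 10|/(10|s|).
Restrict δ ≤ 5. Then |s + 10| < 5 gives |s| > 5, so 10|s| > 50.
Then |3/s + 3/10| < 3|s + 10|/50, which is < ε when |s + 10| < (50/3)ε.
Take δ = min(5, (50/3)ε). Then 0 < |s + 10| < δ gives both |s + 10| < 5 and |s + 10| < (50/3)ε, so |3/s + 3/10| < ε.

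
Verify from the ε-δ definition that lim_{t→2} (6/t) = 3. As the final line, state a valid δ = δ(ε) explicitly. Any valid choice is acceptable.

δ = min(1, (1/3)ε)

Suppose ε > 0. We seek δ > 0 such that 0 < |t − 2| < δ implies |6/t − 3| < ε.
|6/t − 3| = 6·|2 − t|/(2·|t|) = 6|t − 2|/(2|t|).
Restrict δ ≤ 1. Then |t − 2| < 1 gives |t| > 1, so 2|t| > 2.
Then |6/t − 3| < 6|t − 2|/2, which is < ε when |t − 2| < (1/3)ε.
Take δ = min(1, (1/3)ε). Then 0 < |t − 2| < δ gives both |t − 2| < 1 and |t − 2| < (1/3)ε, so |6/t − 3| < ε.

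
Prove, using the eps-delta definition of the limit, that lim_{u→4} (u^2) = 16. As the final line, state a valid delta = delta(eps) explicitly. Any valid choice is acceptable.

delta = min(1, eps/9)

Suppose eps > 0. We seek delta > 0 with 0 < |u − 4| < delta ⇒ |u^2 − 16| < eps.
Factor: u^2 − 16 = (u − 4)(u + 4), so |u^2 − 16| = |u − 4|·|u + 4|.
Restrict delta ≤ 1. Then |u − 4| < 1 gives |u| < 5, so by the triangle inequality |u + 4| ≤ 5 + 4 = 9.
Hence |u^2 − 16| ≤ 9|u − 4|, which is < eps once |u − 4| < eps/9.
Take delta = min(1, eps/9). If 0 < |u − 4| < delta then both bounds hold and |u^2 − 16| ≤ 9|u − 4| < 9·(eps/9) = eps.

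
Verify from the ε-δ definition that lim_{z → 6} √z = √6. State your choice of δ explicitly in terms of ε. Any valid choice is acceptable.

δ = min(6, √6·ε)

Let ε > 0. We want δ > 0 such that 0 < |z − 6| < δ implies |√z − √6| < ε.
Multiplying by the conjugate, |√z − √6| = |z − 6|/(√z + √6).
Restrict δ ≤ 6 so that |z − 6| < 6 forces z > 0, and then √z + √6 > √6.
Hence |√z − √6| < |z − 6|/√6, which is < ε once |z − 6| < √6·ε.
Take δ = min(6, √6·ε). If 0 < |z − 6| < δ then z > 0 and |√z − √6| < |z − 6|/√6 < ε.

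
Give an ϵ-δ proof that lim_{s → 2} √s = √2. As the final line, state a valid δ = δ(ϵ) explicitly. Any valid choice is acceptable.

Suppose ϵ > 0. We want δ > 0 such that 0 < |s − 2| < δ implies |√s − √2| < ϵ.
Rationalise: √s − √2 = (s − 2)/(√s + √2), so |√s − √2| = |s − 2|/(√s + √2).
Restrict δ ≤ 2 so that |s − 2| < 2 forces s > 0, and then √s + √2 > √2.
Hence |√s − √2| < |s − 2|/√2, which is < ϵ once |s − 2| < √2·ϵ.
Take δ = min(2, √2·ϵ). If 0 < |s − 2| < δ then s > 0 and |√s − √2| < |s − 2|/√2 < ϵ.

δ = min(2, √2·ϵ)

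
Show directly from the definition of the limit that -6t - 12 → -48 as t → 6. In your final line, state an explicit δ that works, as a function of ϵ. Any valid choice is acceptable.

Suppose ϵ > 0. We need δ > 0 so that 0 < |t − 6| < δ implies |(-6t - 12) + 48| < ϵ.
Since (-6t - 12) + 48 = -6(t − 6), we have |(-6t - 12) + 48| = 6|t − 6|.
So 6|t − 6| < ϵ exactly when |t − 6| < ϵ/6.
Choosing δ = ϵ/6 gives |(-6t - 12) + 48| = 6|t − 6| < ϵ whenever |t − 6| < δ.

δ = ϵ/6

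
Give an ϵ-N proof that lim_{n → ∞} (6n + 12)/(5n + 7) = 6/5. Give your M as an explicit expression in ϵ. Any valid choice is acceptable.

M = (18/25)/ϵ

Suppose ϵ > 0. For n ≥ 1, |(6n + 12)/(5n + 7) − (6/5)| = |18|/(5(5n + 7)) = 18/(5(5n + 7)).
Since 5n + 7 ≥ 5n for n ≥ 1, this is ≤ 18/(5·5n) = (18/25)/n.
So |(6n + 12)/(5n + 7) − (6/5)| < ϵ whenever n > (18/25)/ϵ.
Take M = (18/25)/ϵ. If n > M then |(6n + 12)/(5n + 7) − (6/5)| ≤ (18/25)/n < ϵ.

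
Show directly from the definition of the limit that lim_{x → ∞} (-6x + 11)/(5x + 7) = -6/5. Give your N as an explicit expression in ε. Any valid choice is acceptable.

N = (97/25)/ε

Fix ε > 0. We seek N > 0 such that x > N implies |(-6x + 11)/(5x + 7) + 6/5| < ε.
(-6x + 11)/(5x + 7) + 6/5 = (5(-6x + 11) − (-6)(5x + 7)) / (5(5x + 7)) = 97/(5(5x + 7)).
For x > 0 we have 5x + 7 > 5x, so |(-6x + 11)/(5x + 7) + 6/5| = 97/(5(5x + 7)) < 97/(5·5x) = (97/25)/x.
Thus |(-6x + 11)/(5x + 7) + 6/5| < ε whenever x > (97/25)/ε.
Take N = (97/25)/ε. If x > N then |(-6x + 11)/(5x + 7) + 6/5| < (97/25)/x < ε.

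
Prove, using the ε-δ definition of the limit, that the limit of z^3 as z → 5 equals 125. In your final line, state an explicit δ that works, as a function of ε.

Let ε > 0. We seek δ > 0 with 0 < |z − 5| < δ ⇒ |z^3 − 125| < ε.
Factor: z^3 − 125 = (z − 5)(z^2 + 5z + 25), so |z^3 − 125| = |z − 5|·|z^2 + 5z + 25|.
Impose δ ≤ 1 so that |z| < 6; then |z^2 + 5z + 25| ≤ 91.
Hence |z^3 − 125| ≤ 91|z − 5|, which is < ε once |z − 5| < ε/91.
Take δ = min(1, ε/91). If 0 < |z − 5| < δ then both bounds hold and |z^3 − 125| ≤ 91|z − 5| < 91·(ε/91) = ε.

δ = min(1, ε/91)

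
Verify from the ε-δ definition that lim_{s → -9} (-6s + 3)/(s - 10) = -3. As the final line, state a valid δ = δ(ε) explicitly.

δ = min(19/2, (19/6)ε)

Let ε > 0 be given. We want δ > 0 with 0 < |s + 9| < δ ⇒ |(-6s + 3)/(s - 10) + 3| < ε.
Combining over a common denominator, (-6s + 3)/(s - 10) + 3 = [(-6s + 3)·(-19) − 57·(s - 10)] / [(-19)·(s - 10)] = 57(s + 9) / ((-19)(s - 10)).
So |(-6s + 3)/(s - 10) + 3| = 57|s + 9| / (19·|s − 10|).
Restrict δ ≤ 19/2. Then |s + 9| < 19/2 gives |s − 10| = |(s + 9) + (-19)| ≥ 19 − 19/2 = 19/2.
Hence |(-6s + 3)/(s - 10) + 3| < 57|s + 9|/(19·(19/2)) = (6/19)|s + 9|, which is < ε once |s + 9| < (19/6)ε.
Take δ = min(19/2, (19/6)ε). Then 0 < |s + 9| < δ forces both bounds, so |(-6s + 3)/(s - 10) + 3| < ε.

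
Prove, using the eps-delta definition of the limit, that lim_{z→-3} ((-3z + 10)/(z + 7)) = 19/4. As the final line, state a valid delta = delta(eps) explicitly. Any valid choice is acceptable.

delta = min(2, (8/31)eps)

Fix eps > 0. We want delta > 0 with 0 < |z + 3| < delta ⇒ |(-3z + 10)/(z + 7) − (19/4)| < eps.
Combining over a common denominator, (-3z + 10)/(z + 7) − (19/4) = [(-3z + 10)·4 − 19·(z + 7)] / [4·(z + 7)] = -31(z + 3) / (4(z + 7)).
So |(-3z + 10)/(z + 7) − (19/4)| = 31|z + 3| / (4·|z + 7|).
Require delta ≤ 2, so |z + 7| ≥ |4| − |z + 3| > 4 − 2 = 2.
Hence |(-3z + 10)/(z + 7) − (19/4)| < 31|z + 3|/(4·2) = (31/8)|z + 3|, which is < eps once |z + 3| < (8/31)eps.
Take delta = min(2, (8/31)eps). Then 0 < |z + 3| < delta forces both bounds, so |(-3z + 10)/(z + 7) − (19/4)| < eps.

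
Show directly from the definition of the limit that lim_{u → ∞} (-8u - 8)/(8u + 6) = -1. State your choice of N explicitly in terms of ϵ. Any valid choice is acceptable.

Let ϵ > 0. We seek N > 0 such that u > N implies |(-8u - 8)/(8u + 6) + 1| < ϵ.
(-8u - 8)/(8u + 6) + 1 = (8(-8u - 8) − (-8)(8u + 6)) / (8(8u + 6)) = -16/(8(8u + 6)).
For u > 0 we have 8u + 6 > 8u, so |(-8u - 8)/(8u + 6) + 1| = 16/(8(8u + 6)) < 16/(8·8u) = (1/4)/u.
Thus |(-8u - 8)/(8u + 6) + 1| < ϵ whenever u > (1/4)/ϵ.
Take N = (1/4)/ϵ. If u > N then |(-8u - 8)/(8u + 6) + 1| < (1/4)/u < ϵ.

N = (1/4)/ϵ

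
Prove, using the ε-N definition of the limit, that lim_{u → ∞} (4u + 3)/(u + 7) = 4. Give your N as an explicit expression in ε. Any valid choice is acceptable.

N = 25/ε

Suppose ε > 0. We seek N > 0 such that u > N implies |(4u + 3)/(u + 7) − 4| < ε.
(4u + 3)/(u + 7) − 4 = ((4u + 3) − 4(u + 7)) / ((u + 7)) = -25/((u + 7)).
For u > 0 we have u + 7 > u, so |(4u + 3)/(u + 7) − 4| = 25/((u + 7)) < 25/(u) = 25/u.
Thus |(4u + 3)/(u + 7) − 4| < ε whenever u > 25/ε.
Take N = 25/ε. If u > N then |(4u + 3)/(u + 7) − 4| < 25/u < ε.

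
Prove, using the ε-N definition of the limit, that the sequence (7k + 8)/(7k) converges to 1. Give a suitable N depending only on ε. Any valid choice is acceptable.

N = (8/7)/ε

Let ε > 0. For k ≥ 1, |(7k + 8)/(7k) − 1| = |56|/(7(7k)) = 56/(7(7k)).
Since 7k ≥ 7k for k ≥ 1, this is ≤ 56/(7·7k) = (8/7)/k.
So |(7k + 8)/(7k) − 1| < ε whenever k > (8/7)/ε.
Take N = (8/7)/ε. If k > N then |(7k + 8)/(7k) − 1| ≤ (8/7)/k < ε.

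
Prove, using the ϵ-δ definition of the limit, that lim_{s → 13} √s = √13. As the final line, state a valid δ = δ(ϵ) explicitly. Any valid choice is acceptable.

δ = min(13, √13·ϵ)

Let ϵ > 0. We want δ > 0 such that 0 < |s − 13| < δ implies |√s − √13| < ϵ.
Rationalise: √s − √13 = (s − 13)/(√s + √13), so |√s − √13| = |s − 13|/(√s + √13).
Restrict δ ≤ 13 so that |s − 13| < 13 forces s > 0, and then √s + √13 > √13.
Hence |√s − √13| < |s − 13|/√13, which is < ϵ once |s − 13| < √13·ϵ.
Take δ = min(13, √13·ϵ). If 0 < |s − 13| < δ then s > 0 and |√s − √13| < |s − 13|/√13 < ϵ.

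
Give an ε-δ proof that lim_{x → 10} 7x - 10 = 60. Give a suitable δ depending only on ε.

δ = ε/7

Fix ε > 0. We need δ > 0 so that 0 < |x − 10| < δ implies |(7x - 10) − 60| < ε.
Since (7x - 10) − 60 = 7(x − 10), we have |(7x - 10) − 60| = 7|x − 10|.
So 7|x − 10| < ε exactly when |x − 10| < ε/7.
Take δ = ε/7. If 0 < |x − 10| < δ then |(7x - 10) − 60| = 7|x − 10| < 7·(ε/7) = ε.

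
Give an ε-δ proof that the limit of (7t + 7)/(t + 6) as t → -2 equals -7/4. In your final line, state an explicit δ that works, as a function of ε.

δ = min(2, (8/35)ε)

Let ε > 0. We want δ > 0 with 0 < |t + 2| < δ ⇒ |(7t + 7)/(t + 6) + 7/4| < ε.
Combining over a common denominator, (7t + 7)/(t + 6) + 7/4 = [(7t + 7)·4 − (-7)·(t + 6)] / [4·(t + 6)] = 35(t + 2) / (4(t + 6)).
So |(7t + 7)/(t + 6) + 7/4| = 35|t + 2| / (4·|t + 6|).
Require δ ≤ 2, so |t + 6| ≥ |4| − |t + 2| > 4 − 2 = 2.
Hence |(7t + 7)/(t + 6) + 7/4| < 35|t + 2|/(4·2) = (35/8)|t + 2|, which is < ε once |t + 2| < (8/35)ε.
Take δ = min(2, (8/35)ε). Then 0 < |t + 2| < δ forces both bounds, so |(7t + 7)/(t + 6) + 7/4| < ε.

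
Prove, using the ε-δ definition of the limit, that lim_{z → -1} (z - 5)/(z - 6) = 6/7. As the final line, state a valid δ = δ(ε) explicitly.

Let ε > 0 be given. We want δ > 0 with 0 < |z + 1| < δ ⇒ |(z - 5)/(z - 6) − (6/7)| < ε.
Combining over a common denominator, (z - 5)/(z - 6) − (6/7) = [(z - 5)·(-7) − (-6)·(z - 6)] / [(-7)·(z - 6)] = -1(z + 1) / ((-7)(z - 6)).
So |(z - 5)/(z - 6) − (6/7)| = |z + 1| / (7·|z − 6|).
Require δ ≤ 7/2, so |z − 6| ≥ |-7| − |z + 1| > 7 − 7/2 = 7/2.
Hence |(z - 5)/(z - 6) − (6/7)| < |z + 1|/(7·(7/2)) = (2/49)|z + 1|, which is < ε once |z + 1| < (49/2)ε.
Take δ = min(7/2, (49/2)ε). Then 0 < |z + 1| < δ forces both bounds, so |(z - 5)/(z - 6) − (6/7)| < ε.

δ = min(7/2, (49/2)ε)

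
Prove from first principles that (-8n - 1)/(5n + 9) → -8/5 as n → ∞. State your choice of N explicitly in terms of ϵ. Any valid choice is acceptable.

Suppose ϵ > 0. For n ≥ 1, |(-8n - 1)/(5n + 9) + 8/5| = |67|/(5(5n + 9)) = 67/(5(5n + 9)).
Since 5n + 9 ≥ 5n for n ≥ 1, this is ≤ 67/(5·5n) = (67/25)/n.
So |(-8n - 1)/(5n + 9) + 8/5| < ϵ whenever n > (67/25)/ϵ.
Take N = (67/25)/ϵ. If n > N then |(-8n - 1)/(5n + 9) + 8/5| ≤ (67/25)/n < ϵ.

N = (67/25)/ϵ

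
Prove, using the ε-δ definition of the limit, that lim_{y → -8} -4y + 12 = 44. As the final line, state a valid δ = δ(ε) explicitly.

Let ε > 0 be given. We need δ > 0 so that 0 < |y + 8| < δ implies |(-4y + 12) − 44| < ε.
Since (-4y + 12) − 44 = -4(y + 8), we have |(-4y + 12) − 44| = 4|y + 8|.
Thus it suffices that |y + 8| < ε/4.
Take δ = ε/4. If 0 < |y + 8| < δ then |(-4y + 12) − 44| = 4|y + 8| < 4·(ε/4) = ε.

δ = ε/4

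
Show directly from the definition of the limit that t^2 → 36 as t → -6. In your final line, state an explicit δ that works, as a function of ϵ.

δ = min(2, ϵ/14)

Fix ϵ > 0. We seek δ > 0 with 0 < |t + 6| < δ ⇒ |t^2 − 36| < ϵ.
Factor: t^2 − 36 = (t + 6)(t - 6), so |t^2 − 36| = |t + 6|·|t - 6|.
Restrict δ ≤ 2. Then |t + 6| < 2 gives |t| < 8, so by the triangle inequality |t - 6| ≤ 8 + 6 = 14.
Hence |t^2 − 36| ≤ 14|t + 6|, which is < ϵ once |t + 6| < ϵ/14.
Take δ = min(2, ϵ/14). If 0 < |t + 6| < δ then both bounds hold and |t^2 − 36| ≤ 14|t + 6| < 14·(ϵ/14) = ϵ.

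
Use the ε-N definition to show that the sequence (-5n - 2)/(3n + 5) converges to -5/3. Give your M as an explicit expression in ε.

Fix ε > 0. For n ≥ 1, |(-5n - 2)/(3n + 5) + 5/3| = |19|/(3(3n + 5)) = 19/(3(3n + 5)).
Since 3n + 5 ≥ 3n for n ≥ 1, this is ≤ 19/(3·3n) = (19/9)/n.
So |(-5n - 2)/(3n + 5) + 5/3| < ε whenever n > (19/9)/ε.
Take M = (19/9)/ε. If n > M then |(-5n - 2)/(3n + 5) + 5/3| ≤ (19/9)/n < ε.

M = (19/9)/ε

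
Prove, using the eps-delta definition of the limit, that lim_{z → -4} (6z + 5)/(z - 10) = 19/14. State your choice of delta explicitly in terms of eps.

delta = min(7, (98/65)eps)

Suppose eps > 0. We want delta > 0 with 0 < |z + 4| < delta ⇒ |(6z + 5)/(z - 10) − (19/14)| < eps.
Combining over a common denominator, (6z + 5)/(z - 10) − (19/14) = [(6z + 5)·(-14) − (-19)·(z - 10)] / [(-14)·(z - 10)] = -65(z + 4) / ((-14)(z - 10)).
So |(6z + 5)/(z - 10) − (19/14)| = 65|z + 4| / (14·|z − 10|).
Restrict delta ≤ 7. Then |z + 4| < 7 gives |z − 10| = |(z + 4) + (-14)| ≥ 14 − 7 = 7.
Hence |(6z + 5)/(z - 10) − (19/14)| < 65|z + 4|/(14·7) = (65/98)|z + 4|, which is < eps once |z + 4| < (98/65)eps.
Take delta = min(7, (98/65)eps). Then 0 < |z + 4| < delta forces both bounds, so |(6z + 5)/(z - 10) − (19/14)| < eps.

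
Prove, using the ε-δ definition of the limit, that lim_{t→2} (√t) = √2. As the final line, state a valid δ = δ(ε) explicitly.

Let ε > 0 be given. We want δ > 0 such that 0 < |t − 2| < δ implies |√t − √2| < ε.
Multiplying by the conjugate, |√t − √2| = |t − 2|/(√t + √2).
Restrict δ ≤ 2 so that |t − 2| < 2 forces t > 0, and then √t + √2 > √2.
Hence |√t − √2| < |t − 2|/√2, which is < ε once |t − 2| < √2·ε.
Take δ = min(2, √2·ε). If 0 < |t − 2| < δ then t > 0 and |√t − √2| < |t − 2|/√2 < ε.

δ = min(2, √2·ε)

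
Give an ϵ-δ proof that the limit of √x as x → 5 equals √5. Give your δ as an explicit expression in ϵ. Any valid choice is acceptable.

δ = min(5, √5·ϵ)

Suppose ϵ > 0. We want δ > 0 such that 0 < |x − 5| < δ implies |√x − √5| < ϵ.
Multiplying by the conjugate, |√x − √5| = |x − 5|/(√x + √5).
Restrict δ ≤ 5 so that |x − 5| < 5 forces x > 0, and then √x + √5 > √5.
Hence |√x − √5| < |x − 5|/√5, which is < ϵ once |x − 5| < √5·ϵ.
Take δ = min(5, √5·ϵ). If 0 < |x − 5| < δ then x > 0 and |√x − √5| < |x − 5|/√5 < ϵ.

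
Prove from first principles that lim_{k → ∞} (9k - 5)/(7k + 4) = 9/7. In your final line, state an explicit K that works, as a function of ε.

Let ε > 0 be given. For k ≥ 1, |(9k - 5)/(7k + 4) − (9/7)| = |-71|/(7(7k + 4)) = 71/(7(7k + 4)).
Since 7k + 4 ≥ 7k for k ≥ 1, this is ≤ 71/(7·7k) = (71/49)/k.
So |(9k - 5)/(7k + 4) − (9/7)| < ε whenever k > (71/49)/ε.
Take K = (71/49)/ε. If k > K then |(9k - 5)/(7k + 4) − (9/7)| ≤ (71/49)/k < ε.

K = (71/49)/ε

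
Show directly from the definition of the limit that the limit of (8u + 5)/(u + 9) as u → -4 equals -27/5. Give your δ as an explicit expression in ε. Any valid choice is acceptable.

Fix ε > 0. We want δ > 0 with 0 < |u + 4| < δ ⇒ |(8u + 5)/(u + 9) + 27/5| < ε.
Combining over a common denominator, (8u + 5)/(u + 9) + 27/5 = [(8u + 5)·5 − (-27)·(u + 9)] / [5·(u + 9)] = 67(u + 4) / (5(u + 9)).
So |(8u + 5)/(u + 9) + 27/5| = 67|u + 4| / (5·|u + 9|).
Require δ ≤ 5/2, so |u + 9| ≥ |5| − |u + 4| > 5 − 5/2 = 5/2.
Hence |(8u + 5)/(u + 9) + 27/5| < 67|u + 4|/(5·(5/2)) = (134/25)|u + 4|, which is < ε once |u + 4| < (25/134)ε.
Take δ = min(5/2, (25/134)ε). Then 0 < |u + 4| < δ forces both bounds, so |(8u + 5)/(u + 9) + 27/5| < ε.

δ = min(5/2, (25/134)ε)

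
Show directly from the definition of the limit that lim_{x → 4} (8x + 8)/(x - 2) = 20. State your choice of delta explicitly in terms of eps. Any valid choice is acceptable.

delta = min(1, (1/12)eps)

Let eps > 0 be given. We want delta > 0 with 0 < |x − 4| < delta ⇒ |(8x + 8)/(x - 2) − 20| < eps.
Combining over a common denominator, (8x + 8)/(x - 2) − 20 = [(8x + 8)·2 − 40·(x - 2)] / [2·(x - 2)] = -24(x − 4) / (2(x - 2)).
So |(8x + 8)/(x - 2) − 20| = 24|x − 4| / (2·|x − 2|).
Restrict delta ≤ 1. Then |x − 4| < 1 gives |x − 2| = |(x − 4) + 2| ≥ 2 − 1 = 1.
Hence |(8x + 8)/(x - 2) − 20| < 24|x − 4|/(2·1) = 12|x − 4|, which is < eps once |x − 4| < (1/12)eps.
Take delta = min(1, (1/12)eps). Then 0 < |x − 4| < delta forces both bounds, so |(8x + 8)/(x - 2) − 20| < eps.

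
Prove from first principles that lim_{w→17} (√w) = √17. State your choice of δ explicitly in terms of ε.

Let ε > 0. We want δ > 0 such that 0 < |w − 17| < δ implies |√w − √17| < ε.
Rationalise: √w − √17 = (w − 17)/(√w + √17), so |√w − √17| = |w − 17|/(√w + √17).
Restrict δ ≤ 17 so that |w − 17| < 17 forces w > 0, and then √w + √17 > √17.
Hence |√w − √17| < |w − 17|/√17, which is < ε once |w − 17| < √17·ε.
Take δ = min(17, √17·ε). If 0 < |w − 17| < δ then w > 0 and |√w − √17| < |w − 17|/√17 < ε.

δ = min(17, √17·ε)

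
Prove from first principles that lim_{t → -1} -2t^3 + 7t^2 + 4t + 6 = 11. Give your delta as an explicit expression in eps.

Let eps > 0. We want delta > 0 such that 0 < |t + 1| < delta implies |(-2t^3 + 7t^2 + 4t + 6) − 11| < eps.
(-2t^3 + 7t^2 + 4t + 6) − 11 = -2t^3 + 7t^2 + 4t - 5 = (t + 1)(-2t^2 + 9t - 5).
So |(-2t^3 + 7t^2 + 4t + 6) − 11| = |t + 1|·|-2t^2 + 9t - 5|.
Assume first that |t + 1| < 1, so |t| < 2. Then |-2t^2 + 9t - 5| ≤ 2·2^2 + 9·2 + 5 = 31.
Hence |(-2t^3 + 7t^2 + 4t + 6) − 11| ≤ 31|t + 1| < eps provided |t + 1| < eps/31.
Take delta = min(1, eps/31). Then 0 < |t + 1| < delta gives both |t + 1| < 1 and |t + 1| < eps/31, so |(-2t^3 + 7t^2 + 4t + 6) − 11| < eps.

delta = min(1, eps/31)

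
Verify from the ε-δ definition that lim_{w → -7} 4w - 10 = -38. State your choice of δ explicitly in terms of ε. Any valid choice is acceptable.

Let ε > 0 be given. We need δ > 0 so that 0 < |w + 7| < δ implies |(4w - 10) + 38| < ε.
|(4w - 10) + 38| = |4w + 28| = 4|w + 7|.
Thus it suffices that |w + 7| < ε/4.
Choosing δ = ε/4 gives |(4w - 10) + 38| = 4|w + 7| < ε whenever |w + 7| < δ.

δ = ε/4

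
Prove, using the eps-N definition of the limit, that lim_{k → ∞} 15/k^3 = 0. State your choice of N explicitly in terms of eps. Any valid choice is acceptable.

Suppose eps > 0. For k ≥ 1, |15/k^3 − 0| = 15/k^3.
15/k^3 < eps ⇔ k^3 > 15/eps ⇔ k > (15/eps)^{1/3}.
Take N = (15/eps)^{1/3}. Then k > N implies 15/k^3 < eps.

N = (15/eps)^{1/3}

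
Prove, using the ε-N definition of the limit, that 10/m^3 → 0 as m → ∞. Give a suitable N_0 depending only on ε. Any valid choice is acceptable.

Fix ε > 0. For m ≥ 1, |10/m^3 − 0| = 10/m^3.
10/m^3 < ε ⇔ m^3 > 10/ε ⇔ m > (10/ε)^{1/3}.
Take N_0 = (10/ε)^{1/3}. Then m > N_0 implies 10/m^3 < ε.

N_0 = (10/ε)^{1/3}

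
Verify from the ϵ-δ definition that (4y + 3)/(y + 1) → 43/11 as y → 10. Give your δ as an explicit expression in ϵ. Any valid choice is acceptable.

δ = min(11/2, (121/2)ϵ)

Let ϵ > 0 be given. We want δ > 0 with 0 < |y − 10| < δ ⇒ |(4y + 3)/(y + 1) − (43/11)| < ϵ.
Combining over a common denominator, (4y + 3)/(y + 1) − (43/11) = [(4y + 3)·11 − 43·(y + 1)] / [11·(y + 1)] = 1(y − 10) / (11(y + 1)).
So |(4y + 3)/(y + 1) − (43/11)| = |y − 10| / (11·|y + 1|).
Require δ ≤ 11/2, so |y + 1| ≥ |11| − |y − 10| > 11 − 11/2 = 11/2.
Hence |(4y + 3)/(y + 1) − (43/11)| < |y − 10|/(11·(11/2)) = (2/121)|y − 10|, which is < ϵ once |y − 10| < (121/2)ϵ.
Take δ = min(11/2, (121/2)ϵ). Then 0 < |y − 10| < δ forces both bounds, so |(4y + 3)/(y + 1) − (43/11)| < ϵ.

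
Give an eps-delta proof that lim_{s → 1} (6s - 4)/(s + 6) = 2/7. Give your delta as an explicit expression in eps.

delta = min(7/2, (49/80)eps)

Let eps > 0 be given. We want delta > 0 with 0 < |s − 1| < delta ⇒ |(6s - 4)/(s + 6) − (2/7)| < eps.
Combining over a common denominator, (6s - 4)/(s + 6) − (2/7) = [(6s - 4)·7 − 2·(s + 6)] / [7·(s + 6)] = 40(s − 1) / (7(s + 6)).
So |(6s - 4)/(s + 6) − (2/7)| = 40|s − 1| / (7·|s + 6|).
Restrict delta ≤ 7/2. Then |s − 1| < 7/2 gives |s + 6| = |(s − 1) + 7| ≥ 7 − 7/2 = 7/2.
Hence |(6s - 4)/(s + 6) − (2/7)| < 40|s − 1|/(7·(7/2)) = (80/49)|s − 1|, which is < eps once |s − 1| < (49/80)eps.
Take delta = min(7/2, (49/80)eps). Then 0 < |s − 1| < delta forces both bounds, so |(6s - 4)/(s + 6) − (2/7)| < eps.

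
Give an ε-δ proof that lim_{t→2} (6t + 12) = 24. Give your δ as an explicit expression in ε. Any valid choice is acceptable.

Suppose ε > 0. We need δ > 0 so that 0 < |t − 2| < δ implies |(6t + 12) − 24| < ε.
|(6t + 12) − 24| = |6t - 12| = 6|t − 2|.
So 6|t − 2| < ε exactly when |t − 2| < ε/6.
Choosing δ = ε/6 gives |(6t + 12) − 24| = 6|t − 2| < ε whenever |t − 2| < δ.

δ = ε/6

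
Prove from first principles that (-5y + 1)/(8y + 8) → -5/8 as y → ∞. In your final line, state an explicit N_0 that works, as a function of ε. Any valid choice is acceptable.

N_0 = (3/4)/ε

Suppose ε > 0. We seek N_0 > 0 such that y > N_0 implies |(-5y + 1)/(8y + 8) + 5/8| < ε.
(-5y + 1)/(8y + 8) + 5/8 = (8(-5y + 1) − (-5)(8y + 8)) / (8(8y + 8)) = 48/(8(8y + 8)).
For y > 0 we have 8y + 8 > 8y, so |(-5y + 1)/(8y + 8) + 5/8| = 48/(8(8y + 8)) < 48/(8·8y) = (3/4)/y.
Thus |(-5y + 1)/(8y + 8) + 5/8| < ε whenever y > (3/4)/ε.
Take N_0 = (3/4)/ε. If y > N_0 then |(-5y + 1)/(8y + 8) + 5/8| < (3/4)/y < ε.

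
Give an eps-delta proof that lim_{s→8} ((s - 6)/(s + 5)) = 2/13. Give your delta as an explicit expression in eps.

delta = min(13/2, (169/22)eps)

Fix eps > 0. We want delta > 0 with 0 < |s − 8| < delta ⇒ |(s - 6)/(s + 5) − (2/13)| < eps.
Combining over a common denominator, (s - 6)/(s + 5) − (2/13) = [(s - 6)·13 − 2·(s + 5)] / [13·(s + 5)] = 11(s − 8) / (13(s + 5)).
So |(s - 6)/(s + 5) − (2/13)| = 11|s − 8| / (13·|s + 5|).
Require delta ≤ 13/2, so |s + 5| ≥ |13| − |s − 8| > 13 − 13/2 = 13/2.
Hence |(s - 6)/(s + 5) − (2/13)| < 11|s − 8|/(13·(13/2)) = (22/169)|s − 8|, which is < eps once |s − 8| < (169/22)eps.
Take delta = min(13/2, (169/22)eps). Then 0 < |s − 8| < delta forces both bounds, so |(s - 6)/(s + 5) − (2/13)| < eps.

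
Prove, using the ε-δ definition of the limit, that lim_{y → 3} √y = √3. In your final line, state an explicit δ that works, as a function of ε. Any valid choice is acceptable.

δ = min(3, √3·ε)

Let ε > 0 be given. We want δ > 0 such that 0 < |y − 3| < δ implies |√y − √3| < ε.
Rationalise: √y − √3 = (y − 3)/(√y + √3), so |√y − √3| = |y − 3|/(√y + √3).
Restrict δ ≤ 3 so that |y − 3| < 3 forces y > 0, and then √y + √3 > √3.
Hence |√y − √3| < |y − 3|/√3, which is < ε once |y − 3| < √3·ε.
Take δ = min(3, √3·ε). If 0 < |y − 3| < δ then y > 0 and |√y − √3| < |y − 3|/√3 < ε.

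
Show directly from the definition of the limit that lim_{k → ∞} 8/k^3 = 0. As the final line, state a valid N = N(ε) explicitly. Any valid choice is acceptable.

Suppose ε > 0. For k ≥ 1, |8/k^3 − 0| = 8/k^3.
8/k^3 < ε ⇔ k^3 > 8/ε ⇔ k > (8/ε)^{1/3}.
Take N = (8/ε)^{1/3}. Then k > N implies 8/k^3 < ε.

N = (8/ε)^{1/3}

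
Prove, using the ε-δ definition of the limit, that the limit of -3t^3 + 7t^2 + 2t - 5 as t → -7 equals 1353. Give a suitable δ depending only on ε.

Suppose ε > 0. We want δ > 0 such that 0 < |t + 7| < δ implies |(-3t^3 + 7t^2 + 2t - 5) − 1353| < ε.
(-3t^3 + 7t^2 + 2t - 5) − 1353 = -3t^3 + 7t^2 + 2t - 1358 = (t + 7)(-3t^2 + 28t - 194).
So |(-3t^3 + 7t^2 + 2t - 5) − 1353| = |t + 7|·|-3t^2 + 28t - 194|.
Require δ ≤ 1. Then |t + 7| < 1 gives |t| < 8, and by the triangle inequality |-3t^2 + 28t - 194| ≤ 3·8^2 + 28·8 + 194 = 610.
Hence |(-3t^3 + 7t^2 + 2t - 5) − 1353| ≤ 610|t + 7| < ε provided |t + 7| < ε/610.
Take δ = min(1, ε/610). Then 0 < |t + 7| < δ gives both |t + 7| < 1 and |t + 7| < ε/610, so |(-3t^3 + 7t^2 + 2t - 5) − 1353| < ε.

δ = min(1, ε/610)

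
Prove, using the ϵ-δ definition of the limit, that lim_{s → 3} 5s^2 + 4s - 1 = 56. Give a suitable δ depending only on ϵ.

Let ϵ > 0 be given. We want δ > 0 such that 0 < |s − 3| < δ implies |(5s^2 + 4s - 1) − 56| < ϵ.
(5s^2 + 4s - 1) − 56 = 5s^2 + 4s - 57 = (s − 3)(5s + 19).
So |(5s^2 + 4s - 1) − 56| = |s − 3|·|5s + 19|.
Assume first that |s − 3| < 1, so |s| < 4. Then |5s + 19| ≤ 5·4 + 19 = 39.
Hence |(5s^2 + 4s - 1) − 56| ≤ 39|s − 3| < ϵ provided |s − 3| < ϵ/39.
Take δ = min(1, ϵ/39). Then 0 < |s − 3| < δ gives both |s − 3| < 1 and |s − 3| < ϵ/39, so |(5s^2 + 4s - 1) − 56| < ϵ.

δ = min(1, ϵ/39)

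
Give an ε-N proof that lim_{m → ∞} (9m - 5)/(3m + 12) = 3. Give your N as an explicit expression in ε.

N = (41/3)/ε

Fix ε > 0. For m ≥ 1, |(9m - 5)/(3m + 12) − 3| = |-123|/(3(3m + 12)) = 123/(3(3m + 12)).
Since 3m + 12 ≥ 3m for m ≥ 1, this is ≤ 123/(3·3m) = (41/3)/m.
So |(9m - 5)/(3m + 12) − 3| < ε whenever m > (41/3)/ε.
Take N = (41/3)/ε. If m > N then |(9m - 5)/(3m + 12) − 3| ≤ (41/3)/m < ε.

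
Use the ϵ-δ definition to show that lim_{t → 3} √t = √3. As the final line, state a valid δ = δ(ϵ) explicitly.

Suppose ϵ > 0. We want δ > 0 such that 0 < |t − 3| < δ implies |√t − √3| < ϵ.
Multiplying by the conjugate, |√t − √3| = |t − 3|/(√t + √3).
Restrict δ ≤ 3 so that |t − 3| < 3 forces t > 0, and then √t + √3 > √3.
Hence |√t − √3| < |t − 3|/√3, which is < ϵ once |t − 3| < √3·ϵ.
Take δ = min(3, √3·ϵ). If 0 < |t − 3| < δ then t > 0 and |√t − √3| < |t − 3|/√3 < ϵ.

δ = min(3, √3·ϵ)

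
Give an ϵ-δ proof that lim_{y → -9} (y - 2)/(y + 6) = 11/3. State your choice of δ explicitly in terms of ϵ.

Fix ϵ > 0. We want δ > 0 with 0 < |y + 9| < δ ⇒ |(y - 2)/(y + 6) − (11/3)| < ϵ.
Combining over a common denominator, (y - 2)/(y + 6) − (11/3) = [(y - 2)·(-3) − (-11)·(y + 6)] / [(-3)·(y + 6)] = 8(y + 9) / ((-3)(y + 6)).
So |(y - 2)/(y + 6) − (11/3)| = 8|y + 9| / (3·|y + 6|).
Restrict δ ≤ 3/2. Then |y + 9| < 3/2 gives |y + 6| = |(y + 9) + (-3)| ≥ 3 − 3/2 = 3/2.
Hence |(y - 2)/(y + 6) − (11/3)| < 8|y + 9|/(3·(3/2)) = (16/9)|y + 9|, which is < ϵ once |y + 9| < (9/16)ϵ.
Take δ = min(3/2, (9/16)ϵ). Then 0 < |y + 9| < δ forces both bounds, so |(y - 2)/(y + 6) − (11/3)| < ϵ.

δ = min(3/2, (9/16)ϵ)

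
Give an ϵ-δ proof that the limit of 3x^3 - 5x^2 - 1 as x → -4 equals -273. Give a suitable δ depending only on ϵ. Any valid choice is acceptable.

δ = min(2, ϵ/278)

Let ϵ > 0 be given. We want δ > 0 such that 0 < |x + 4| < δ implies |(3x^3 - 5x^2 - 1) + 273| < ϵ.
(3x^3 - 5x^2 - 1) + 273 = 3x^3 - 5x^2 + 272 = (x + 4)(3x^2 - 17x + 68).
So |(3x^3 - 5x^2 - 1) + 273| = |x + 4|·|3x^2 - 17x + 68|.
Assume first that |x + 4| < 2, so |x| < 6. Then |3x^2 - 17x + 68| ≤ 3·6^2 + 17·6 + 68 = 278.
Hence |(3x^3 - 5x^2 - 1) + 273| ≤ 278|x + 4| < ϵ provided |x + 4| < ϵ/278.
Choosing δ = min(2, ϵ/278) ensures both conditions, hence |(3x^3 - 5x^2 - 1) + 273| < ϵ.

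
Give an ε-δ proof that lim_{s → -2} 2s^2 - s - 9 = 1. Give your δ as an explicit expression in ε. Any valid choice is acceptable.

Let ε > 0. We want δ > 0 such that 0 < |s + 2| < δ implies |(2s^2 - s - 9) − 1| < ε.
(2s^2 - s - 9) − 1 = 2s^2 - s - 10 = (s + 2)(2s - 5).
So |(2s^2 - s - 9) − 1| = |s + 2|·|2s - 5|.
Assume first that |s + 2| < 1, so |s| < 3. Then |2s - 5| ≤ 2·3 + 5 = 11.
Hence |(2s^2 - s - 9) − 1| ≤ 11|s + 2| < ε provided |s + 2| < ε/11.
Choosing δ = min(1, ε/11) ensures both conditions, hence |(2s^2 - s - 9) − 1| < ε.

δ = min(1, ε/11)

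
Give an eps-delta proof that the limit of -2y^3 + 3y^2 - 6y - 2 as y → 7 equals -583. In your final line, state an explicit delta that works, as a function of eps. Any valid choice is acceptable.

Let eps > 0 be given. We want delta > 0 such that 0 < |y − 7| < delta implies |(-2y^3 + 3y^2 - 6y - 2) + 583| < eps.
(-2y^3 + 3y^2 - 6y - 2) + 583 = -2y^3 + 3y^2 - 6y + 581 = (y − 7)(-2y^2 - 11y - 83).
So |(-2y^3 + 3y^2 - 6y - 2) + 583| = |y − 7|·|-2y^2 - 11y - 83|.
Require delta ≤ 1. Then |y − 7| < 1 gives |y| < 8, and by the triangle inequality |-2y^2 - 11y - 83| ≤ 2·8^2 + 11·8 + 83 = 299.
Hence |(-2y^3 + 3y^2 - 6y - 2) + 583| ≤ 299|y − 7| < eps provided |y − 7| < eps/299.
Choosing delta = min(1, eps/299) ensures both conditions, hence |(-2y^3 + 3y^2 - 6y - 2) + 583| < eps.

delta = min(1, eps/299)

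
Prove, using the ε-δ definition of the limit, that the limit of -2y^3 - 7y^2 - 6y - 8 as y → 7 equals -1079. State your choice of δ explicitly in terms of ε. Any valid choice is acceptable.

δ = min(2, ε/504)

Let ε > 0 be given. We want δ > 0 such that 0 < |y − 7| < δ implies |(-2y^3 - 7y^2 - 6y - 8) + 1079| < ε.
(-2y^3 - 7y^2 - 6y - 8) + 1079 = -2y^3 - 7y^2 - 6y + 1071 = (y − 7)(-2y^2 - 21y - 153).
So |(-2y^3 - 7y^2 - 6y - 8) + 1079| = |y − 7|·|-2y^2 - 21y - 153|.
Assume first that |y − 7| < 2, so |y| < 9. Then |-2y^2 - 21y - 153| ≤ 2·9^2 + 21·9 + 153 = 504.
Hence |(-2y^3 - 7y^2 - 6y - 8) + 1079| ≤ 504|y − 7| < ε provided |y − 7| < ε/504.
Choosing δ = min(2, ε/504) ensures both conditions, hence |(-2y^3 - 7y^2 - 6y - 8) + 1079| < ε.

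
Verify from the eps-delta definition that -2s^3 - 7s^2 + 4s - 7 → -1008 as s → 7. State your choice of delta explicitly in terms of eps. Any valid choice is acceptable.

delta = min(1, eps/439)

Let eps > 0 be given. We want delta > 0 such that 0 < |s − 7| < delta implies |(-2s^3 - 7s^2 + 4s - 7) + 1008| < eps.
(-2s^3 - 7s^2 + 4s - 7) + 1008 = -2s^3 - 7s^2 + 4s + 1001 = (s − 7)(-2s^2 - 21s - 143).
So |(-2s^3 - 7s^2 + 4s - 7) + 1008| = |s − 7|·|-2s^2 - 21s - 143|.
Require delta ≤ 1. Then |s − 7| < 1 gives |s| < 8, and by the triangle inequality |-2s^2 - 21s - 143| ≤ 2·8^2 + 21·8 + 143 = 439.
Hence |(-2s^3 - 7s^2 + 4s - 7) + 1008| ≤ 439|s − 7| < eps provided |s − 7| < eps/439.
Choosing delta = min(1, eps/439) ensures both conditions, hence |(-2s^3 - 7s^2 + 4s - 7) + 1008| < eps.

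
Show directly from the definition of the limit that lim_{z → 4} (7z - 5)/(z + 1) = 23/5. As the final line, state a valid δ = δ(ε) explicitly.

Fix ε > 0. We want δ > 0 with 0 < |z − 4| < δ ⇒ |(7z - 5)/(z + 1) − (23/5)| < ε.
Combining over a common denominator, (7z - 5)/(z + 1) − (23/5) = [(7z - 5)·5 − 23·(z + 1)] / [5·(z + 1)] = 12(z − 4) / (5(z + 1)).
So |(7z - 5)/(z + 1) − (23/5)| = 12|z − 4| / (5·|z + 1|).
Require δ ≤ 5/2, so |z + 1| ≥ |5| − |z − 4| > 5 − 5/2 = 5/2.
Hence |(7z - 5)/(z + 1) − (23/5)| < 12|z − 4|/(5·(5/2)) = (24/25)|z − 4|, which is < ε once |z − 4| < (25/24)ε.
Take δ = min(5/2, (25/24)ε). Then 0 < |z − 4| < δ forces both bounds, so |(7z - 5)/(z + 1) − (23/5)| < ε.

δ = min(5/2, (25/24)ε)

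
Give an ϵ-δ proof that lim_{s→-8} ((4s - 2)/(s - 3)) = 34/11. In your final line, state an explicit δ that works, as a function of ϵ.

Suppose ϵ > 0. We want δ > 0 with 0 < |s + 8| < δ ⇒ |(4s - 2)/(s - 3) − (34/11)| < ϵ.
Combining over a common denominator, (4s - 2)/(s - 3) − (34/11) = [(4s - 2)·(-11) − (-34)·(s - 3)] / [(-11)·(s - 3)] = -10(s + 8) / ((-11)(s - 3)).
So |(4s - 2)/(s - 3) − (34/11)| = 10|s + 8| / (11·|s − 3|).
Require δ ≤ 11/2, so |s − 3| ≥ |-11| − |s + 8| > 11 − 11/2 = 11/2.
Hence |(4s - 2)/(s - 3) − (34/11)| < 10|s + 8|/(11·(11/2)) = (20/121)|s + 8|, which is < ϵ once |s + 8| < (121/20)ϵ.
Take δ = min(11/2, (121/20)ϵ). Then 0 < |s + 8| < δ forces both bounds, so |(4s - 2)/(s - 3) − (34/11)| < ϵ.

δ = min(11/2, (121/20)ϵ)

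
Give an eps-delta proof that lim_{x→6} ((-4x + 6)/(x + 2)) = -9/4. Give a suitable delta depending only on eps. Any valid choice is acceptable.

Fix eps > 0. We want delta > 0 with 0 < |x − 6| < delta ⇒ |(-4x + 6)/(x + 2) + 9/4| < eps.
Combining over a common denominator, (-4x + 6)/(x + 2) + 9/4 = [(-4x + 6)·8 − (-18)·(x + 2)] / [8·(x + 2)] = -14(x − 6) / (8(x + 2)).
So |(-4x + 6)/(x + 2) + 9/4| = 14|x − 6| / (8·|x + 2|).
Restrict delta ≤ 4. Then |x − 6| < 4 gives |x + 2| = |(x − 6) + 8| ≥ 8 − 4 = 4.
Hence |(-4x + 6)/(x + 2) + 9/4| < 14|x − 6|/(8·4) = (7/16)|x − 6|, which is < eps once |x − 6| < (16/7)eps.
Take delta = min(4, (16/7)eps). Then 0 < |x − 6| < delta forces both bounds, so |(-4x + 6)/(x + 2) + 9/4| < eps.

delta = min(4, (16/7)eps)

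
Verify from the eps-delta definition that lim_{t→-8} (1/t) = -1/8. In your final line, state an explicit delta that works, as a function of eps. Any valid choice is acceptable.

delta = min(4, 32eps)

Let eps > 0. We seek delta > 0 such that 0 < |t + 8| < delta implies |1/t + 1/8| < eps.
|1/t + 1/8| = |-8 − t|/(8·|t|) = |t + 8|/(8|t|).
Restrict delta ≤ 4. Then |t + 8| < 4 gives |t| > 4, so 8|t| > 32.
Then |1/t + 1/8| < |t + 8|/32, which is < eps when |t + 8| < 32eps.
Take delta = min(4, 32eps). Then 0 < |t + 8| < delta gives both |t + 8| < 4 and |t + 8| < 32eps, so |1/t + 1/8| < eps.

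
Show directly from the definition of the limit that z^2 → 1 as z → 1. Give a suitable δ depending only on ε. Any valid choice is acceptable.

Fix ε > 0. We seek δ > 0 with 0 < |z − 1| < δ ⇒ |z^2 − 1| < ε.
Factor: z^2 − 1 = (z − 1)(z + 1), so |z^2 − 1| = |z − 1|·|z + 1|.
Impose δ ≤ 1 so that |z| < 2; then |z + 1| ≤ 3.
Hence |z^2 − 1| ≤ 3|z − 1|, which is < ε once |z − 1| < ε/3.
Take δ = min(1, ε/3). If 0 < |z − 1| < δ then both bounds hold and |z^2 − 1| ≤ 3|z − 1| < 3·(ε/3) = ε.

δ = min(1, ε/3)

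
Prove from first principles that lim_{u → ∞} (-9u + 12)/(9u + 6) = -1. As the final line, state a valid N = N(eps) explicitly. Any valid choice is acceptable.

N = 2/eps

Suppose eps > 0. We seek N > 0 such that u > N implies |(-9u + 12)/(9u + 6) + 1| < eps.
(-9u + 12)/(9u + 6) + 1 = (9(-9u + 12) − (-9)(9u + 6)) / (9(9u + 6)) = 162/(9(9u + 6)).
For u > 0 we have 9u + 6 > 9u, so |(-9u + 12)/(9u + 6) + 1| = 162/(9(9u + 6)) < 162/(9·9u) = 2/u.
Thus |(-9u + 12)/(9u + 6) + 1| < eps whenever u > 2/eps.
Take N = 2/eps. If u > N then |(-9u + 12)/(9u + 6) + 1| < 2/u < eps.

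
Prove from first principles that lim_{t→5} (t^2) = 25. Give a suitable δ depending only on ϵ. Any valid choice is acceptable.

Let ϵ > 0. We seek δ > 0 with 0 < |t − 5| < δ ⇒ |t^2 − 25| < ϵ.
Factor: t^2 − 25 = (t − 5)(t + 5), so |t^2 − 25| = |t − 5|·|t + 5|.
Impose δ ≤ 1 so that |t| < 6; then |t + 5| ≤ 11.
Hence |t^2 − 25| ≤ 11|t − 5|, which is < ϵ once |t − 5| < ϵ/11.
Take δ = min(1, ϵ/11). If 0 < |t − 5| < δ then both bounds hold and |t^2 − 25| ≤ 11|t − 5| < 11·(ϵ/11) = ϵ.

δ = min(1, ϵ/11)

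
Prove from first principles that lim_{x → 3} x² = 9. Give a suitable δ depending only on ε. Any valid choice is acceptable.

δ = min(1, ε/7)

Let ε > 0 be given. We seek δ > 0 with 0 < |x − 3| < δ ⇒ |x² − 9| < ε.
Factor: x² − 9 = (x − 3)(x + 3), so |x² − 9| = |x − 3|·|x + 3|.
Restrict δ ≤ 1. Then |x − 3| < 1 gives |x| < 4, so by the triangle inequality |x + 3| ≤ 4 + 3 = 7.
Hence |x² − 9| ≤ 7|x − 3|, which is < ε once |x − 3| < ε/7.
Take δ = min(1, ε/7). If 0 < |x − 3| < δ then both bounds hold and |x² − 9| ≤ 7|x − 3| < 7·(ε/7) = ε.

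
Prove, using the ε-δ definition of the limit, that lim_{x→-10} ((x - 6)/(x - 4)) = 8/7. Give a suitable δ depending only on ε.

δ = min(7, 49ε)

Let ε > 0 be given. We want δ > 0 with 0 < |x + 10| < δ ⇒ |(x - 6)/(x - 4) − (8/7)| < ε.
Combining over a common denominator, (x - 6)/(x - 4) − (8/7) = [(x - 6)·(-14) − (-16)·(x - 4)] / [(-14)·(x - 4)] = 2(x + 10) / ((-14)(x - 4)).
So |(x - 6)/(x - 4) − (8/7)| = 2|x + 10| / (14·|x − 4|).
Restrict δ ≤ 7. Then |x + 10| < 7 gives |x − 4| = |(x + 10) + (-14)| ≥ 14 − 7 = 7.
Hence |(x - 6)/(x - 4) − (8/7)| < 2|x + 10|/(14·7) = (1/49)|x + 10|, which is < ε once |x + 10| < 49ε.
Take δ = min(7, 49ε). Then 0 < |x + 10| < δ forces both bounds, so |(x - 6)/(x - 4) − (8/7)| < ε.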